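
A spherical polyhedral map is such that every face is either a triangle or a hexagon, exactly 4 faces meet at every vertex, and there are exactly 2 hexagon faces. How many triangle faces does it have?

Let x be the number of triangles; then F = 2 + x.
Edge–face incidences: 2E = 6·2 + 3·x = 12 + 3x.
Every vertex has degree 4, so 4V = 2E.
Euler: V − E + F = 2 ⇒ (2E)/4 − E + (2 + x) = 2.
Multiply by 8: 2·(2E) − 4·(2E) + 8·(2 + x) = 16, i.e. 16 + 8x − 2·(12 + 3x) = 16.
Collecting terms: 2x − 8 = 16, so 2x = 24, so x = 12.
Then 2E = 12 + 3·12 = 48, so E = 24, V = 2E/4 = 12, F = 2 + 12 = 14.

12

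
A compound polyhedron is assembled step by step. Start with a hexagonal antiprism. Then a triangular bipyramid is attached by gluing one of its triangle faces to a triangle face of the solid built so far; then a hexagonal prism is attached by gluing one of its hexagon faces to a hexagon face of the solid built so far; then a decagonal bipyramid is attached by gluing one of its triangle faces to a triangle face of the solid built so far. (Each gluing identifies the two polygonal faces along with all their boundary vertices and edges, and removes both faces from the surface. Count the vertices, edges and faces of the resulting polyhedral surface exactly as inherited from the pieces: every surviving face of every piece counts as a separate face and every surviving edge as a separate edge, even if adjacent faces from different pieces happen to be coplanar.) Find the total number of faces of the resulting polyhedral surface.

42

A hexagonal antiprism: V=12, E=24, F=14.
Attach a triangular bipyramid (V=5, E=9, F=6) along a 3-gon: merge 3 vertices and 3 edges, delete both glued faces → V=14, E=30, F=18.
Attach a hexagonal prism (V=12, E=18, F=8) along a 6-gon: merge 6 vertices and 6 edges, delete both glued faces → V=20, E=42, F=24.
Attach a decagonal bipyramid (V=12, E=30, F=20) along a 3-gon: merge 3 vertices and 3 edges, delete both glued faces → V=29, E=69, F=42.
Check: V − E + F = 29 − 69 + 42 = 2.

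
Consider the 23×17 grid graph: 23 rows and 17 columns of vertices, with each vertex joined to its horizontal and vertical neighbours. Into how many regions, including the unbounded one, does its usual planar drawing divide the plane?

The grid has V = 23·17 = 391 vertices and E = 23·16 + 17·22 = 742 edges.
F = 2 − V + E = 2 − 391 + 742 = 353.

353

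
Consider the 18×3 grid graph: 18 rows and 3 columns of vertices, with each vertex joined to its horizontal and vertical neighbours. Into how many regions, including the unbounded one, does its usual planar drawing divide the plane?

35

The grid has V = 18·3 = 54 vertices and E = 18·2 + 3·17 = 87 edges.
F = 2 − V + E = 2 − 54 + 87 = 35.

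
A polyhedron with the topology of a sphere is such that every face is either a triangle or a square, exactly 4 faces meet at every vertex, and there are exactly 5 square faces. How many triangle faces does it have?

8

Let x be the number of triangles; then F = 5 + x.
Edge–face incidences: 2E = 4·5 + 3·x = 20 + 3x.
Every vertex has degree 4, so 4V = 2E.
Euler: V − E + F = 2 ⇒ (2E)/4 − E + (5 + x) = 2.
Multiply by 8: 2·(2E) − 4·(2E) + 8·(5 + x) = 16, i.e. 40 + 8x − 2·(20 + 3x) = 16.
Collecting terms: 2x = 16, so x = 8.
Then 2E = 20 + 3·8 = 44, so E = 22, V = 2E/4 = 11, F = 5 + 8 = 13.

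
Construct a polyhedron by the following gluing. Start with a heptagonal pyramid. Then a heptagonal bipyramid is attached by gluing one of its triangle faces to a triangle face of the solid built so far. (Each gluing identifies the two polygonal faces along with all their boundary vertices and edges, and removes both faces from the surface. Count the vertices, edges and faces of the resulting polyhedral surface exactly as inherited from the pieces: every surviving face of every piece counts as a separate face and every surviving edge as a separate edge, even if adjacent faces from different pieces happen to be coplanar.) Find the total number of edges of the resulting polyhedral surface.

A heptagonal pyramid: V=8, E=14, F=8.
Attach a heptagonal bipyramid (V=9, E=21, F=14) along a 3-gon: merge 3 vertices and 3 edges, delete both glued faces → V=14, E=32, F=20.
Check: V − E + F = 14 − 32 + 20 = 2.

32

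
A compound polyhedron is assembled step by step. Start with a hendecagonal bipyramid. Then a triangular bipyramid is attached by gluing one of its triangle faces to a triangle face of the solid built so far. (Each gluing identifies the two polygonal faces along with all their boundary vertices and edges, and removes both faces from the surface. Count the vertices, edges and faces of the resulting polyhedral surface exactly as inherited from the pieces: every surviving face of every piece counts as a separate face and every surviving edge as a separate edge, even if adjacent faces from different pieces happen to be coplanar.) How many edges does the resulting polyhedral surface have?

39

A hendecagonal bipyramid: V=13, E=33, F=22.
Attach a triangular bipyramid (V=5, E=9, F=6) along a 3-gon: merge 3 vertices and 3 edges, delete both glued faces → V=15, E=39, F=26.
Check: V − E + F = 15 − 39 + 26 = 2.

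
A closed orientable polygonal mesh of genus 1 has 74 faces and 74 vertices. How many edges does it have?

148

For a closed orientable surface of genus 1, χ = 2 − 2·1 = 0.
E = V + F − (0) = 74 + 74 − (0) = 148.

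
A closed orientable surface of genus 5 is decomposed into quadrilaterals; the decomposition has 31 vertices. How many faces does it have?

χ = 2 − 2·5 = -8, and every face is a square so 4F = 2E.
V − E + F = -8 with E = 4F/2 gives 31 − (4/2 − 1)·F = -8, so F = 39 and E = 78.

39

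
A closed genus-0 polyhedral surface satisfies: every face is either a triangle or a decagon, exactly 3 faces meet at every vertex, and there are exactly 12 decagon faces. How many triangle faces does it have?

20

Let x be the number of triangles; then F = 12 + x.
Edge–face incidences: 2E = 10·12 + 3·x = 120 + 3x.
Every vertex has degree 3, so 3V = 2E.
Euler: V − E + F = 2 ⇒ (2E)/3 − E + (12 + x) = 2.
Multiply by 6: 2·(2E) − 3·(2E) + 6·(12 + x) = 12, i.e. 72 + 6x − (120 + 3x) = 12.
Collecting terms: 3x − 48 = 12, so 3x = 60, so x = 20.
Then 2E = 120 + 3·20 = 180, so E = 90, V = 2E/3 = 60, F = 12 + 20 = 32.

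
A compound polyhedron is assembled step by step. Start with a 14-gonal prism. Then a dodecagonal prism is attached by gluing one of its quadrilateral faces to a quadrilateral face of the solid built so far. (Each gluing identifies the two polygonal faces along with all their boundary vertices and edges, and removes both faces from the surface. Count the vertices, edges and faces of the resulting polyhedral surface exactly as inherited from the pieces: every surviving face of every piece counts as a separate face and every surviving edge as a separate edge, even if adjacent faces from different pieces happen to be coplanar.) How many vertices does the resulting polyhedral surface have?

48

A 14-gonal prism: V=28, E=42, F=16.
Attach a dodecagonal prism (V=24, E=36, F=14) along a 4-gon: merge 4 vertices and 4 edges, delete both glued faces → V=48, E=74, F=28.
Check: V − E + F = 48 − 74 + 28 = 2.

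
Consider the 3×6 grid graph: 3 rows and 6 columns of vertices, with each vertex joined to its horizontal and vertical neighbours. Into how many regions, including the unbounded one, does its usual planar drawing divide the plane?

The grid has V = 3·6 = 18 vertices and E = 3·5 + 6·2 = 27 edges.
F = 2 − V + E = 2 − 18 + 27 = 11.

11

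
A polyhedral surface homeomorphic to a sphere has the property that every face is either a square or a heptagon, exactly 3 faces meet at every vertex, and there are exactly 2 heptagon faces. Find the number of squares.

7

Let x be the number of squares; then F = 2 + x.
Edge–face incidences: 2E = 7·2 + 4·x = 14 + 4x.
Every vertex has degree 3, so 3V = 2E.
Euler: V − E + F = 2 ⇒ (2E)/3 − E + (2 + x) = 2.
Multiply by 6: 2·(2E) − 3·(2E) + 6·(2 + x) = 12, i.e. 12 + 6x − (14 + 4x) = 12.
Collecting terms: 2x − 2 = 12, so 2x = 14, so x = 7.
Then 2E = 14 + 4·7 = 42, so E = 21, V = 2E/3 = 14, F = 2 + 7 = 9.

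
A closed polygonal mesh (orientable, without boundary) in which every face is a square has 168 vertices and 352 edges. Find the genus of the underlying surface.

5

Every face is a square and each edge borders two faces, so 4F = 2·352, giving F = 176.
χ = V − E + F = 168 − 352 + 176 = -8.
For a closed orientable surface χ = 2 − 2g, so g = (2 − (-8))/2 = 5.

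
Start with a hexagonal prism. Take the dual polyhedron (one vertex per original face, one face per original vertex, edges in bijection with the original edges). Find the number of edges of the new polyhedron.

The base solid has V = 12, E = 18, F = 8.
The dual swaps V and F and preserves E: V′ = F = 8, E′ = E = 18, F′ = V = 12.

18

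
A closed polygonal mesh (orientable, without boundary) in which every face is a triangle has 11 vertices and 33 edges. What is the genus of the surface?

Every face is a triangle and each edge borders two faces, so 3F = 2·33, giving F = 22.
χ = V − E + F = 11 − 33 + 22 = 0.
For a closed orientable surface χ = 2 − 2g, so g = (2 − (0))/2 = 1.

1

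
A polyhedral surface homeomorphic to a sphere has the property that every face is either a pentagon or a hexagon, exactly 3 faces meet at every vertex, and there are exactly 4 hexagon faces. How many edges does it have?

Let x be the number of pentagons; then F = 4 + x.
Edge–face incidences: 2E = 6·4 + 5·x = 24 + 5x.
Every vertex has degree 3, so 3V = 2E.
Euler: V − E + F = 2 ⇒ (2E)/3 − E + (4 + x) = 2.
Multiply by 6: 2·(2E) − 3·(2E) + 6·(4 + x) = 12, i.e. 24 + 6x − (24 + 5x) = 12.
Collecting terms: x = 12.
Then 2E = 24 + 5·12 = 84, so E = 42, V = 2E/3 = 28, F = 4 + 12 = 16.

42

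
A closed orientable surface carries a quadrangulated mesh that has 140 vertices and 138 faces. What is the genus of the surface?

0

Every face is a square, so 2E = 4·138 = 552, giving E = 276.
χ = V − E + F = 140 − 276 + 138 = 2.
For a closed orientable surface χ = 2 − 2g, so g = (2 − (2))/2 = 0.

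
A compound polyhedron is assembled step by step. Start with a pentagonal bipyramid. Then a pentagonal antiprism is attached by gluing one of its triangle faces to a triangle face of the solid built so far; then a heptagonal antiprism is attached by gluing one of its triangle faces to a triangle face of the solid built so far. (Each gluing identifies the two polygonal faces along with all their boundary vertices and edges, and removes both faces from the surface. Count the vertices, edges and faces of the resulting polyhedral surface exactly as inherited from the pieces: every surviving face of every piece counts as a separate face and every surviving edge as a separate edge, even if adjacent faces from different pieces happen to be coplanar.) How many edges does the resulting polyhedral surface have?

57

A pentagonal bipyramid: V=7, E=15, F=10.
Attach a pentagonal antiprism (V=10, E=20, F=12) along a 3-gon: merge 3 vertices and 3 edges, delete both glued faces → V=14, E=32, F=20.
Attach a heptagonal antiprism (V=14, E=28, F=16) along a 3-gon: merge 3 vertices and 3 edges, delete both glued faces → V=25, E=57, F=34.
Check: V − E + F = 25 − 57 + 34 = 2.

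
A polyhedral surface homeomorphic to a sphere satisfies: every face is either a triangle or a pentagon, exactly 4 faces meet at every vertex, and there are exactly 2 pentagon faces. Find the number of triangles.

Let x be the number of triangles; then F = 2 + x.
Edge–face incidences: 2E = 5·2 + 3·x = 10 + 3x.
Every vertex has degree 4, so 4V = 2E.
Euler: V − E + F = 2 ⇒ (2E)/4 − E + (2 + x) = 2.
Multiply by 8: 2·(2E) − 4·(2E) + 8·(2 + x) = 16, i.e. 16 + 8x − 2·(10 + 3x) = 16.
Collecting terms: 2x − 4 = 16, so 2x = 20, so x = 10.
Then 2E = 10 + 3·10 = 40, so E = 20, V = 2E/4 = 10, F = 2 + 10 = 12.

10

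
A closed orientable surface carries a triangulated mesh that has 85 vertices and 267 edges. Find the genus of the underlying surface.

Every face is a triangle and each edge borders two faces, so 3F = 2·267, giving F = 178.
χ = V − E + F = 85 − 267 + 178 = -4.
For a closed orientable surface χ = 2 − 2g, so g = (2 − (-4))/2 = 3.

3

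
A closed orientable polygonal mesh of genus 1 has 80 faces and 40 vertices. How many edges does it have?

120

For a closed orientable surface of genus 1, χ = 2 − 2·1 = 0.
E = V + F − (0) = 40 + 80 − (0) = 120.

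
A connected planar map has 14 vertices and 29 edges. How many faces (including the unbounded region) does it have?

17

Euler's formula for a connected plane graph: V − E + F = 2, so F = 2 − 14 + 29 = 17.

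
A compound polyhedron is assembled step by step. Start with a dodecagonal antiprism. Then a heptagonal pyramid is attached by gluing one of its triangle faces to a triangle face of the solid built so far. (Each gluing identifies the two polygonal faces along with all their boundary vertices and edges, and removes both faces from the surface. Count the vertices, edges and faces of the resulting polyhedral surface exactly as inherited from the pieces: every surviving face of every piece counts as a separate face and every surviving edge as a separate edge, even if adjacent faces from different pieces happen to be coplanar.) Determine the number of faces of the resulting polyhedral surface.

A dodecagonal antiprism: V=24, E=48, F=26.
Attach a heptagonal pyramid (V=8, E=14, F=8) along a 3-gon: merge 3 vertices and 3 edges, delete both glued faces → V=29, E=59, F=32.
Check: V − E + F = 29 − 59 + 32 = 2.

32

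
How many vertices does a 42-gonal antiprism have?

84

An antiprism on an n-gon has two n-gon caps and 2n triangles: V = 2·42 = 84, E = 4·42 = 168, F = 2·42 + 2 = 86.
Check: V − E + F = 84 − 168 + 86 = 2.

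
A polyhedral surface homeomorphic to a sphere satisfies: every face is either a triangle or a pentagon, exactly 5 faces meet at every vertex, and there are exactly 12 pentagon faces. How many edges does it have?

Let x be the number of triangles; then F = 12 + x.
Edge–face incidences: 2E = 5·12 + 3·x = 60 + 3x.
Every vertex has degree 5, so 5V = 2E.
Euler: V − E + F = 2 ⇒ (2E)/5 − E + (12 + x) = 2.
Multiply by 10: 2·(2E) − 5·(2E) + 10·(12 + x) = 20, i.e. 120 + 10x − 3·(60 + 3x) = 20.
Collecting terms: x − 60 = 20, so x = 80.
Then 2E = 60 + 3·80 = 300, so E = 150, V = 2E/5 = 60, F = 12 + 80 = 92.

150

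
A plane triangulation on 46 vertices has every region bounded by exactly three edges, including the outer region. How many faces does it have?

88

In a plane triangulation 3F = 2E and V − E + F = 2, so F = 2V − 4 = 2·46 − 4 = 88.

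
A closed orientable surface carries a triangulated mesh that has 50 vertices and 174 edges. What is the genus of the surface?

Every face is a triangle and each edge borders two faces, so 3F = 2·174, giving F = 116.
χ = V − E + F = 50 − 174 + 116 = -8.
For a closed orientable surface χ = 2 − 2g, so g = (2 − (-8))/2 = 5.

5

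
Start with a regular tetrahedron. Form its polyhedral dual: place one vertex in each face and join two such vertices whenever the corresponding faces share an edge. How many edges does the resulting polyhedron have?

6

The base solid has V = 4, E = 6, F = 4.
The dual swaps V and F and preserves E: V′ = F = 4, E′ = E = 6, F′ = V = 4.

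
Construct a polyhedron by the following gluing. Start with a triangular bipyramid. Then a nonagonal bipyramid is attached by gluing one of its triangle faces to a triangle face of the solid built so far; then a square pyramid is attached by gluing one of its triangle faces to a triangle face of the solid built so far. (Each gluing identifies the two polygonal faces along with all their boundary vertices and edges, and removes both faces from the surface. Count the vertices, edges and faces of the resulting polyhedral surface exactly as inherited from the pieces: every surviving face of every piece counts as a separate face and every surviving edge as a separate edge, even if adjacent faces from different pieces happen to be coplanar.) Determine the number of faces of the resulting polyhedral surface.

A triangular bipyramid: V=5, E=9, F=6.
Attach a nonagonal bipyramid (V=11, E=27, F=18) along a 3-gon: merge 3 vertices and 3 edges, delete both glued faces → V=13, E=33, F=22.
Attach a square pyramid (V=5, E=8, F=5) along a 3-gon: merge 3 vertices and 3 edges, delete both glued faces → V=15, E=38, F=25.
Check: V − E + F = 15 − 38 + 25 = 2.

25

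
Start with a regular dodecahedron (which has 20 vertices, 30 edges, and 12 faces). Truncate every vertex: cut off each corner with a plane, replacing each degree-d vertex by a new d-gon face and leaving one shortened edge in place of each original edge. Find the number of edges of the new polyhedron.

90

Truncation replaces each original edge-end by a new vertex, so V′ = 2E = 60.
Each original edge survives, and each old vertex of degree d contributes d new edges; summing degrees gives Σd = 2E, so E′ = E + 2E = 3E = 90.
Each original face survives and each original vertex becomes one new face: F′ = F + V = 32.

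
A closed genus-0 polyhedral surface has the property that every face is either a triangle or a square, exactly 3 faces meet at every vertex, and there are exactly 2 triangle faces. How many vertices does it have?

Let x be the number of squares; then F = 2 + x.
Edge–face incidences: 2E = 3·2 + 4·x = 6 + 4x.
Every vertex has degree 3, so 3V = 2E.
Euler: V − E + F = 2 ⇒ (2E)/3 − E + (2 + x) = 2.
Multiply by 6: 2·(2E) − 3·(2E) + 6·(2 + x) = 12, i.e. 12 + 6x − (6 + 4x) = 12.
Collecting terms: 2x + 6 = 12, so 2x = 6, so x = 3.
Then 2E = 6 + 4·3 = 18, so E = 9, V = 2E/3 = 6, F = 2 + 3 = 5.

6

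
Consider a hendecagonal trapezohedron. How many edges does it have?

The n-trapezohedron (dual of the n-antiprism) has V = 2·11 + 2 = 24, E = 4·11 = 44, F = 2·11 = 22.
Check: V − E + F = 24 − 44 + 22 = 2.

44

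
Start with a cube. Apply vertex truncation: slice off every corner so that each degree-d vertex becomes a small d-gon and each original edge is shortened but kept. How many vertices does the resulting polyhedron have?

The base solid has V = 8, E = 12, F = 6.
Truncation replaces each original edge-end by a new vertex, so V′ = 2E = 24.
Each original edge survives, and each old vertex of degree d contributes d new edges; summing degrees gives Σd = 2E, so E′ = E + 2E = 3E = 36.
Each original face survives and each original vertex becomes one new face: F′ = F + V = 14.

24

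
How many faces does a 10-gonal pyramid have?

11

A pyramid on an n-gon base has one n-gon and n triangles: V = 10 + 1 = 11, E = 2·10 = 20, F = 10 + 1 = 11.
Check: V − E + F = 11 − 20 + 11 = 2.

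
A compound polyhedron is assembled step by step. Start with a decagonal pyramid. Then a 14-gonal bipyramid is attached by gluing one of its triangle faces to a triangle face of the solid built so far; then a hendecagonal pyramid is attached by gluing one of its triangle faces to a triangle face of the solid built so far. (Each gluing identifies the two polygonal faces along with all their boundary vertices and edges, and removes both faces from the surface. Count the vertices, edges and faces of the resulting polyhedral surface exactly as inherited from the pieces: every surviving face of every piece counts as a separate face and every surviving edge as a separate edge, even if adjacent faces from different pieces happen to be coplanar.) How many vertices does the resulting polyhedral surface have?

33

A decagonal pyramid: V=11, E=20, F=11.
Attach a 14-gonal bipyramid (V=16, E=42, F=28) along a 3-gon: merge 3 vertices and 3 edges, delete both glued faces → V=24, E=59, F=37.
Attach a hendecagonal pyramid (V=12, E=22, F=12) along a 3-gon: merge 3 vertices and 3 edges, delete both glued faces → V=33, E=78, F=47.
Check: V − E + F = 33 − 78 + 47 = 2.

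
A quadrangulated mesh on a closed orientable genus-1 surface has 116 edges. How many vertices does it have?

χ = 2 − 2·1 = 0, and every face is a square so 4F = 2E.
F = 2E/4 = 58. Then V = 0 + E − F = 0 + 116 − 58 = 58.

58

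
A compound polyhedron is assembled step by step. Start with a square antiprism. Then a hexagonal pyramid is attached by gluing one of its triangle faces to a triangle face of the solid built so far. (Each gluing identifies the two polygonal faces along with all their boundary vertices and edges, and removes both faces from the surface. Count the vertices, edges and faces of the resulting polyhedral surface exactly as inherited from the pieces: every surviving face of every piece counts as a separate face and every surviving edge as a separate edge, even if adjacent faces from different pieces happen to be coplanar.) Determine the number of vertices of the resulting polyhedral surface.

A square antiprism: V=8, E=16, F=10.
Attach a hexagonal pyramid (V=7, E=12, F=7) along a 3-gon: merge 3 vertices and 3 edges, delete both glued faces → V=12, E=25, F=15.
Check: V − E + F = 12 − 25 + 15 = 2.

12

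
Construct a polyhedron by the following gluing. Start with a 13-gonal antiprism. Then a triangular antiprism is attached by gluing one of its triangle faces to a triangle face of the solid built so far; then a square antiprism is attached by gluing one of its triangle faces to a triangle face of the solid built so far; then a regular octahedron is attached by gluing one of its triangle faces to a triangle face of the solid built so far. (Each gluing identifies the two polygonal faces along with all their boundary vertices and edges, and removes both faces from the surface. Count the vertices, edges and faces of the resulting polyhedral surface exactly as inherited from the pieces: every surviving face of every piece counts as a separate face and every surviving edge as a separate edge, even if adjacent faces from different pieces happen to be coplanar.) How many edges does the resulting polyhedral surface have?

83

A 13-gonal antiprism: V=26, E=52, F=28.
Attach a triangular antiprism (V=6, E=12, F=8) along a 3-gon: merge 3 vertices and 3 edges, delete both glued faces → V=29, E=61, F=34.
Attach a square antiprism (V=8, E=16, F=10) along a 3-gon: merge 3 vertices and 3 edges, delete both glued faces → V=34, E=74, F=42.
Attach a regular octahedron (V=6, E=12, F=8) along a 3-gon: merge 3 vertices and 3 edges, delete both glued faces → V=37, E=83, F=48.
Check: V − E + F = 37 − 83 + 48 = 2.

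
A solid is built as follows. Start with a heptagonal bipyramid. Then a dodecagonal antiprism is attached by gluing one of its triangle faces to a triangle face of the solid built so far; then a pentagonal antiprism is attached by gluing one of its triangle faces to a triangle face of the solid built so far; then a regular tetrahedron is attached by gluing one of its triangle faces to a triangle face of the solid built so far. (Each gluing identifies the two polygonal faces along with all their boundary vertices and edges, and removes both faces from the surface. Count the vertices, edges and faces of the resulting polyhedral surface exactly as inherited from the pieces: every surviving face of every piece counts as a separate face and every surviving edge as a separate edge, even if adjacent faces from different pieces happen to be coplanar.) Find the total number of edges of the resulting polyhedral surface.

A heptagonal bipyramid: V=9, E=21, F=14.
Attach a dodecagonal antiprism (V=24, E=48, F=26) along a 3-gon: merge 3 vertices and 3 edges, delete both glued faces → V=30, E=66, F=38.
Attach a pentagonal antiprism (V=10, E=20, F=12) along a 3-gon: merge 3 vertices and 3 edges, delete both glued faces → V=37, E=83, F=48.
Attach a regular tetrahedron (V=4, E=6, F=4) along a 3-gon: merge 3 vertices and 3 edges, delete both glued faces → V=38, E=86, F=50.
Check: V − E + F = 38 − 86 + 50 = 2.

86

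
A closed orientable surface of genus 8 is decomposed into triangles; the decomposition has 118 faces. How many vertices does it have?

χ = 2 − 2·8 = -14, and every face is a triangle so 3F = 2E.
E = 3·118/2 = 177. Then V = -14 + E − F = -14 + 177 − 118 = 45.

45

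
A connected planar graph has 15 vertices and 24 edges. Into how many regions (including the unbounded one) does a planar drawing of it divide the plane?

Euler's formula for a connected plane graph: V − E + F = 2, so F = 2 − 15 + 24 = 11.

11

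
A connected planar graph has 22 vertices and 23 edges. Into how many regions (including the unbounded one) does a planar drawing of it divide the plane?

Euler's formula for a connected plane graph: V − E + F = 2, so F = 2 − 22 + 23 = 3.

3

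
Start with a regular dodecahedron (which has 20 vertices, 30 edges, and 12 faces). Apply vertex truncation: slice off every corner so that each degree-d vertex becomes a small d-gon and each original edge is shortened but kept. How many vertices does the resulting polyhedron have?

60

Truncation replaces each original edge-end by a new vertex, so V′ = 2E = 60.
Each original edge survives, and each old vertex of degree d contributes d new edges; summing degrees gives Σd = 2E, so E′ = E + 2E = 3E = 90.
Each original face survives and each original vertex becomes one new face: F′ = F + V = 32.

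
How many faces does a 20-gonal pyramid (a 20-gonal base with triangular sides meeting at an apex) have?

21

A pyramid on an n-gon base has one n-gon and n triangles: V = 20 + 1 = 21, E = 2·20 = 40, F = 20 + 1 = 21.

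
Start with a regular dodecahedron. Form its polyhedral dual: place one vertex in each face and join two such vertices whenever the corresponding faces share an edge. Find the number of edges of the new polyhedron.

30

The base solid has V = 20, E = 30, F = 12.
The dual swaps V and F and preserves E: V′ = F = 12, E′ = E = 30, F′ = V = 20.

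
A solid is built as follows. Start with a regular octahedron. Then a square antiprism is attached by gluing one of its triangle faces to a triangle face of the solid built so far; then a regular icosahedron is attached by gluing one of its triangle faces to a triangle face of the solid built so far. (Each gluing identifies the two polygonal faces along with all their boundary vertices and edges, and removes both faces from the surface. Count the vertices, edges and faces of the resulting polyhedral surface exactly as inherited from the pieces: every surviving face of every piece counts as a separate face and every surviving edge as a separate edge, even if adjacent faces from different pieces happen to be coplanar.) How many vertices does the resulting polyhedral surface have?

20

A regular octahedron: V=6, E=12, F=8.
Attach a square antiprism (V=8, E=16, F=10) along a 3-gon: merge 3 vertices and 3 edges, delete both glued faces → V=11, E=25, F=16.
Attach a regular icosahedron (V=12, E=30, F=20) along a 3-gon: merge 3 vertices and 3 edges, delete both glued faces → V=20, E=52, F=34.
Check: V − E + F = 20 − 52 + 34 = 2.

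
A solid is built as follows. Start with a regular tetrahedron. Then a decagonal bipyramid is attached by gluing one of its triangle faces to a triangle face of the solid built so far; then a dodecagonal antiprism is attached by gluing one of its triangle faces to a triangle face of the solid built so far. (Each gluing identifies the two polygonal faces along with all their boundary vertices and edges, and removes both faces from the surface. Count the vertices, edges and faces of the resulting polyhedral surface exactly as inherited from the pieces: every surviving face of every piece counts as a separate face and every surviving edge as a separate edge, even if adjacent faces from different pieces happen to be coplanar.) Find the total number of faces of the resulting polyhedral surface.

A regular tetrahedron: V=4, E=6, F=4.
Attach a decagonal bipyramid (V=12, E=30, F=20) along a 3-gon: merge 3 vertices and 3 edges, delete both glued faces → V=13, E=33, F=22.
Attach a dodecagonal antiprism (V=24, E=48, F=26) along a 3-gon: merge 3 vertices and 3 edges, delete both glued faces → V=34, E=78, F=46.
Check: V − E + F = 34 − 78 + 46 = 2.

46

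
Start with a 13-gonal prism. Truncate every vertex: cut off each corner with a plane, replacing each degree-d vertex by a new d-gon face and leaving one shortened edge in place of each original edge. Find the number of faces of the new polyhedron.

The base solid has V = 26, E = 39, F = 15.
Truncation replaces each original edge-end by a new vertex, so V′ = 2E = 78.
Each original edge survives, and each old vertex of degree d contributes d new edges; summing degrees gives Σd = 2E, so E′ = E + 2E = 3E = 117.
Each original face survives and each original vertex becomes one new face: F′ = F + V = 41.

41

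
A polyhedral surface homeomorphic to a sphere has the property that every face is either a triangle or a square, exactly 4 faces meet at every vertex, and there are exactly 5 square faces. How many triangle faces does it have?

8

Let x be the number of triangles; then F = 5 + x.
Edge–face incidences: 2E = 4·5 + 3·x = 20 + 3x.
Every vertex has degree 4, so 4V = 2E.
Euler: V − E + F = 2 ⇒ (2E)/4 − E + (5 + x) = 2.
Multiply by 8: 2·(2E) − 4·(2E) + 8·(5 + x) = 16, i.e. 40 + 8x − 2·(20 + 3x) = 16.
Collecting terms: 2x = 16, so x = 8.
Then 2E = 20 + 3·8 = 44, so E = 22, V = 2E/4 = 11, F = 5 + 8 = 13.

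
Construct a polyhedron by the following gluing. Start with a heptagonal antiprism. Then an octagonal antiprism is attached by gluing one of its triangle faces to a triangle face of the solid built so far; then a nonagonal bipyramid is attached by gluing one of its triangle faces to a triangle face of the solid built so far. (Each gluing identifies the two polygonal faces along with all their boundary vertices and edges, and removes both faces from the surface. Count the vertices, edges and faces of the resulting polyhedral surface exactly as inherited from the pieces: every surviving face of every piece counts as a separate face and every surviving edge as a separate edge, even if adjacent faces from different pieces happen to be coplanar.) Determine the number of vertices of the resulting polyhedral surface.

A heptagonal antiprism: V=14, E=28, F=16.
Attach an octagonal antiprism (V=16, E=32, F=18) along a 3-gon: merge 3 vertices and 3 edges, delete both glued faces → V=27, E=57, F=32.
Attach a nonagonal bipyramid (V=11, E=27, F=18) along a 3-gon: merge 3 vertices and 3 edges, delete both glued faces → V=35, E=81, F=48.
Check: V − E + F = 35 − 81 + 48 = 2.

35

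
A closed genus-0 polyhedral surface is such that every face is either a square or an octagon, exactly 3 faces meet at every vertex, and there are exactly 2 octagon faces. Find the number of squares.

8

Let x be the number of squares; then F = 2 + x.
Edge–face incidences: 2E = 8·2 + 4·x = 16 + 4x.
Every vertex has degree 3, so 3V = 2E.
Euler: V − E + F = 2 ⇒ (2E)/3 − E + (2 + x) = 2.
Multiply by 6: 2·(2E) − 3·(2E) + 6·(2 + x) = 12, i.e. 12 + 6x − (16 + 4x) = 12.
Collecting terms: 2x − 4 = 12, so 2x = 16, so x = 8.
Then 2E = 16 + 4·8 = 48, so E = 24, V = 2E/3 = 16, F = 2 + 8 = 10.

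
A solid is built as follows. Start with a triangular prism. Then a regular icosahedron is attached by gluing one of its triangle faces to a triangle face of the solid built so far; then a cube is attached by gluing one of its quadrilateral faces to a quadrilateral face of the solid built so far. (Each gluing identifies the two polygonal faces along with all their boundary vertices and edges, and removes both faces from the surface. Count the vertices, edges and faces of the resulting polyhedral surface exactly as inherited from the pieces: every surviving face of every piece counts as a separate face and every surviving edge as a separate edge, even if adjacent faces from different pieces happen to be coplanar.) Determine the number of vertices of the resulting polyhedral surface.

A triangular prism: V=6, E=9, F=5.
Attach a regular icosahedron (V=12, E=30, F=20) along a 3-gon: merge 3 vertices and 3 edges, delete both glued faces → V=15, E=36, F=23.
Attach a cube (V=8, E=12, F=6) along a 4-gon: merge 4 vertices and 4 edges, delete both glued faces → V=19, E=44, F=27.
Check: V − E + F = 19 − 44 + 27 = 2.

19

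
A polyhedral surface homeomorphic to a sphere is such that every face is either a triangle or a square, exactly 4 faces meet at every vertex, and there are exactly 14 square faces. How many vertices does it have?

Let x be the number of triangles; then F = 14 + x.
Edge–face incidences: 2E = 4·14 + 3·x = 56 + 3x.
Every vertex has degree 4, so 4V = 2E.
Euler: V − E + F = 2 ⇒ (2E)/4 − E + (14 + x) = 2.
Multiply by 8: 2·(2E) − 4·(2E) + 8·(14 + x) = 16, i.e. 112 + 8x − 2·(56 + 3x) = 16.
Collecting terms: 2x = 16, so x = 8.
Then 2E = 56 + 3·8 = 80, so E = 40, V = 2E/4 = 20, F = 14 + 8 = 22.

20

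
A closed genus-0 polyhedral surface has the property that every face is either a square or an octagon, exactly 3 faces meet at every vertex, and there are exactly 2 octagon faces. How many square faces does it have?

Let x be the number of squares; then F = 2 + x.
Edge–face incidences: 2E = 8·2 + 4·x = 16 + 4x.
Every vertex has degree 3, so 3V = 2E.
Euler: V − E + F = 2 ⇒ (2E)/3 − E + (2 + x) = 2.
Multiply by 6: 2·(2E) − 3·(2E) + 6·(2 + x) = 12, i.e. 12 + 6x − (16 + 4x) = 12.
Collecting terms: 2x − 4 = 12, so 2x = 16, so x = 8.
Then 2E = 16 + 4·8 = 48, so E = 24, V = 2E/3 = 16, F = 2 + 8 = 10.

8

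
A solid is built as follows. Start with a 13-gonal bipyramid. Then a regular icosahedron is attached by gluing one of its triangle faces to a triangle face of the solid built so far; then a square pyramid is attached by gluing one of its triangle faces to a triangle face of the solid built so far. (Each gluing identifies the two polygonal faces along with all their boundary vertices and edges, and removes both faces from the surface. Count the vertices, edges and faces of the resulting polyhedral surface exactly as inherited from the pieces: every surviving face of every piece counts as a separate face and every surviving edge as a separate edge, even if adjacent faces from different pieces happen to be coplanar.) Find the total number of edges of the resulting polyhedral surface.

71

A 13-gonal bipyramid: V=15, E=39, F=26.
Attach a regular icosahedron (V=12, E=30, F=20) along a 3-gon: merge 3 vertices and 3 edges, delete both glued faces → V=24, E=66, F=44.
Attach a square pyramid (V=5, E=8, F=5) along a 3-gon: merge 3 vertices and 3 edges, delete both glued faces → V=26, E=71, F=47.
Check: V − E + F = 26 − 71 + 47 = 2.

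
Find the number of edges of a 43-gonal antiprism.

An antiprism on an n-gon has two n-gon caps and 2n triangles: V = 2·43 = 86, E = 4·43 = 172, F = 2·43 + 2 = 88.

172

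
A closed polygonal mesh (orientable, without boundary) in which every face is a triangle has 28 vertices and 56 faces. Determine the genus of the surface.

1

Every face is a triangle, so 2E = 3·56 = 168, giving E = 84.
χ = V − E + F = 28 − 84 + 56 = 0.
For a closed orientable surface χ = 2 − 2g, so g = (2 − (0))/2 = 1.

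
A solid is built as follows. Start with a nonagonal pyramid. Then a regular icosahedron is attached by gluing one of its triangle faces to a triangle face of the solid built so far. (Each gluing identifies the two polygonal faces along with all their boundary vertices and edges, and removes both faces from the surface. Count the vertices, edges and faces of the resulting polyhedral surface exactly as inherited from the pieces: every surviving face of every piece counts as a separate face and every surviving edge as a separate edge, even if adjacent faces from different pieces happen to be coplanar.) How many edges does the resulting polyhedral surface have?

45

A nonagonal pyramid: V=10, E=18, F=10.
Attach a regular icosahedron (V=12, E=30, F=20) along a 3-gon: merge 3 vertices and 3 edges, delete both glued faces → V=19, E=45, F=28.
Check: V − E + F = 19 − 45 + 28 = 2.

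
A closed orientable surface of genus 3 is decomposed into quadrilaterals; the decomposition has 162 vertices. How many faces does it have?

166

χ = 2 − 2·3 = -4, and every face is a square so 4F = 2E.
V − E + F = -4 with E = 4F/2 gives 162 − (4/2 − 1)·F = -4, so F = 166 and E = 332.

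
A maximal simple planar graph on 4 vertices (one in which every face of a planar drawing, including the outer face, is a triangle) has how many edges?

6

In a plane triangulation 3F = 2E and V − E + F = 2, so E = 3V − 6 = 3·4 − 6 = 6.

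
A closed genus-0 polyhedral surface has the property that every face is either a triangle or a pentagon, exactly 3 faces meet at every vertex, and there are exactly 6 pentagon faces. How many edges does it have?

18

Let x be the number of triangles; then F = 6 + x.
Edge–face incidences: 2E = 5·6 + 3·x = 30 + 3x.
Every vertex has degree 3, so 3V = 2E.
Euler: V − E + F = 2 ⇒ (2E)/3 − E + (6 + x) = 2.
Multiply by 6: 2·(2E) − 3·(2E) + 6·(6 + x) = 12, i.e. 36 + 6x − (30 + 3x) = 12.
Collecting terms: 3x + 6 = 12, so 3x = 6, so x = 2.
Then 2E = 30 + 3·2 = 36, so E = 18, V = 2E/3 = 12, F = 6 + 2 = 8.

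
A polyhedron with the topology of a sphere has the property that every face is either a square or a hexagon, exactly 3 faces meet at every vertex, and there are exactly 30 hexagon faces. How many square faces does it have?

Let x be the number of squares; then F = 30 + x.
Edge–face incidences: 2E = 6·30 + 4·x = 180 + 4x.
Every vertex has degree 3, so 3V = 2E.
Euler: V − E + F = 2 ⇒ (2E)/3 − E + (30 + x) = 2.
Multiply by 6: 2·(2E) − 3·(2E) + 6·(30 + x) = 12, i.e. 180 + 6x − (180 + 4x) = 12.
Collecting terms: 2x = 12, so x = 6.
Then 2E = 180 + 4·6 = 204, so E = 102, V = 2E/3 = 68, F = 30 + 6 = 36.

6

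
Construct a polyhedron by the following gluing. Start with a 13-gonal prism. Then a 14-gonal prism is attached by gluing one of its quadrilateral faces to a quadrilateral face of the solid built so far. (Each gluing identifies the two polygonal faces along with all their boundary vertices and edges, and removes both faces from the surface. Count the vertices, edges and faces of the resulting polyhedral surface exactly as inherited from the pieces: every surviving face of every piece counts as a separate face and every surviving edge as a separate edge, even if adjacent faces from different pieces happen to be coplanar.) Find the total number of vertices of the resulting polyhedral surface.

A 13-gonal prism: V=26, E=39, F=15.
Attach a 14-gonal prism (V=28, E=42, F=16) along a 4-gon: merge 4 vertices and 4 edges, delete both glued faces → V=50, E=77, F=29.
Check: V − E + F = 50 − 77 + 29 = 2.

50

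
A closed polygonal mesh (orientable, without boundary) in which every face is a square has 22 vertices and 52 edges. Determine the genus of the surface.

3

Every face is a square and each edge borders two faces, so 4F = 2·52, giving F = 26.
χ = V − E + F = 22 − 52 + 26 = -4.
For a closed orientable surface χ = 2 − 2g, so g = (2 − (-4))/2 = 3.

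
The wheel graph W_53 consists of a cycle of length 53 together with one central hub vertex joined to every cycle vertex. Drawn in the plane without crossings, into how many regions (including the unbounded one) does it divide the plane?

W_53 has V = 53 + 1 = 54 vertices and E = 2·53 = 106 edges.
By Euler's formula F = 2 − V + E = 2 − 54 + 106 = 54.

54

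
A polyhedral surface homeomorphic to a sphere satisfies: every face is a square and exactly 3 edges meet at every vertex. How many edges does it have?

Each face has 4 edges and each edge borders two faces, so 2E = 4F.
Each vertex has degree 3, so 3V = 2E and hence V = 4F/3.
Euler: V − E + F = 2 ⇒ (4F/3) − (4F/2) + F = 2.
Multiply by 6: (8 − 12 + 6)F = 12, i.e. 2F = 12.
So F = 6, E = 4·6/2 = 12, V = 4·6/3 = 8.

12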